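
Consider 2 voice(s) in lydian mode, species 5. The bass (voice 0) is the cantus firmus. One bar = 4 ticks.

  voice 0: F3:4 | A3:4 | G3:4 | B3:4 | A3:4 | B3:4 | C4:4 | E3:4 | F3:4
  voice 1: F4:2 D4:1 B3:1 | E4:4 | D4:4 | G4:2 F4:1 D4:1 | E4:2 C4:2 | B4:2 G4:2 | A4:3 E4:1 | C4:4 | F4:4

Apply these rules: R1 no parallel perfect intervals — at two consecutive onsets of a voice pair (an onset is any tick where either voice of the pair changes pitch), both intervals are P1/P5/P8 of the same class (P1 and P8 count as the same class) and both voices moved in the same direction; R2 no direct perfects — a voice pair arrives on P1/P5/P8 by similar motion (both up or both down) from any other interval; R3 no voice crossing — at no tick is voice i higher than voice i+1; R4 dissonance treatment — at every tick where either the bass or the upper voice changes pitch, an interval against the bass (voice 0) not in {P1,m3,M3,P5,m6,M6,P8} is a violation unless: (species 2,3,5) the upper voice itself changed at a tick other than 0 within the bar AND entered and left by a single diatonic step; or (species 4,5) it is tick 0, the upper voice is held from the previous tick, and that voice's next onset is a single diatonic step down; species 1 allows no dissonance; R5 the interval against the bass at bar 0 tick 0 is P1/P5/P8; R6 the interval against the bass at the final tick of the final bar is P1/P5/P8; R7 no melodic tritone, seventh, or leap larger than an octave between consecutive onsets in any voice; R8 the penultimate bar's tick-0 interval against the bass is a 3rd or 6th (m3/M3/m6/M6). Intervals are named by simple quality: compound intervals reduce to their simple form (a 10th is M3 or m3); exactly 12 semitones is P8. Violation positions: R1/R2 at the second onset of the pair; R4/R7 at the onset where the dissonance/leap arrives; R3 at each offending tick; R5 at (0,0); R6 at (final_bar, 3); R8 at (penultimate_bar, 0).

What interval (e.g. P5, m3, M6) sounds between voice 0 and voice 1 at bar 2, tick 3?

P5

voice 0=G3 voice 1=D4 -> P5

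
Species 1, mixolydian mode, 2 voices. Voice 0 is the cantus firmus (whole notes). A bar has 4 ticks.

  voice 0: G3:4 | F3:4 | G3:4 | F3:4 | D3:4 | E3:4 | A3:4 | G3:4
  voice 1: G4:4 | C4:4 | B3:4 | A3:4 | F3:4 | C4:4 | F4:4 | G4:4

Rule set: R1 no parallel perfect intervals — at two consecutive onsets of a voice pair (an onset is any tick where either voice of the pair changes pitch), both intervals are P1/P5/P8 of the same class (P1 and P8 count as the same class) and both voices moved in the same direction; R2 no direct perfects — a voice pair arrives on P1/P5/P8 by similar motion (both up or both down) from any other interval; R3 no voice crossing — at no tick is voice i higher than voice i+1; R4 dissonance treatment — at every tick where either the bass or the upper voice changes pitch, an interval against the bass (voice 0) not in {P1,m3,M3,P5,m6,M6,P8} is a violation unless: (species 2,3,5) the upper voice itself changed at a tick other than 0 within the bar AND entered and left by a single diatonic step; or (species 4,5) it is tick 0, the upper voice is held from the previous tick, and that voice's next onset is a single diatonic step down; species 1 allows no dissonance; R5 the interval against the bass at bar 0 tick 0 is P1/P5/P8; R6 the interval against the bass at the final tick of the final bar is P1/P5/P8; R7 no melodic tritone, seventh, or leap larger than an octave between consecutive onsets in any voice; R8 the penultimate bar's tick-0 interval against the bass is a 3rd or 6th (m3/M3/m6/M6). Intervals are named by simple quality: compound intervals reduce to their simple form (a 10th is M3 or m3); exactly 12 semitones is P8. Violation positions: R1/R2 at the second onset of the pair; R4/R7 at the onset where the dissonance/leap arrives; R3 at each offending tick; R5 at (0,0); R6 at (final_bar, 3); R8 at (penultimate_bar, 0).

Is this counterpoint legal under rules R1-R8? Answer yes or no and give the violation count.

No (1 violations)

bar 0: v0=G3 v1=G4 (P8)
bar 1: v0=F3 v1=C4 (P5)
bar 2: v0=G3 v1=B3 (M3)
bar 3: v0=F3 v1=A3 (M3)
bar 4: v0=D3 v1=F3 (m3)
bar 5: v0=E3 v1=C4 (m6)
bar 6: v0=A3 v1=F4 (m6)
bar 7: v0=G3 v1=G4 (P8)
  R2 @ bar1.0: G3/G4 P8 -> F3/C4 P5 similar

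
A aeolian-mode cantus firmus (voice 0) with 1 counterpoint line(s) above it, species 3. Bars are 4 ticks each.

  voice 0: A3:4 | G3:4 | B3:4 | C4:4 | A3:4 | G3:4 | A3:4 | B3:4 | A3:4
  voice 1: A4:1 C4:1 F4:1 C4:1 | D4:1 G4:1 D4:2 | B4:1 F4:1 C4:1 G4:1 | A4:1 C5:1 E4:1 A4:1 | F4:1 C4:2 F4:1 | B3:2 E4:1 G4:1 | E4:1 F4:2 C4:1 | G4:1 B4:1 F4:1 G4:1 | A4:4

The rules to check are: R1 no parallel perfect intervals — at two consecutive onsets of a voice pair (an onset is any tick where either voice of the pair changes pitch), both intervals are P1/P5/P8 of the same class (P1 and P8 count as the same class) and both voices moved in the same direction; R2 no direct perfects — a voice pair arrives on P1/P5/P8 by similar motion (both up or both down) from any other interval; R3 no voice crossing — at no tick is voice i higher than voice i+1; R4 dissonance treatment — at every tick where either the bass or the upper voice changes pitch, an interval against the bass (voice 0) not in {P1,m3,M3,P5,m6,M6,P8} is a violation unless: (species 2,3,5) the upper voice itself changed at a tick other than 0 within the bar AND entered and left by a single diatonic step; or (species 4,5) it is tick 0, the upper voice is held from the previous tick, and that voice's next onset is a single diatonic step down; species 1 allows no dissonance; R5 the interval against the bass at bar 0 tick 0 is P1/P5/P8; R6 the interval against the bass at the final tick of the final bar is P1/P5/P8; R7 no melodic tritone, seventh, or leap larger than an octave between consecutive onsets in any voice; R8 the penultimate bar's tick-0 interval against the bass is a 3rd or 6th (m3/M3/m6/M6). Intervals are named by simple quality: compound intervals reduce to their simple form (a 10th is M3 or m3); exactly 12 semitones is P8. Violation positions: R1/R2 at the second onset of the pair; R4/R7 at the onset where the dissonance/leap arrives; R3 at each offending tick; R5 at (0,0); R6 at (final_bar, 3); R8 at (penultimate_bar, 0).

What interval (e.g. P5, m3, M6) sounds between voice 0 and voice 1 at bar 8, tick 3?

P8

voice 0=A3 voice 1=A4 -> P8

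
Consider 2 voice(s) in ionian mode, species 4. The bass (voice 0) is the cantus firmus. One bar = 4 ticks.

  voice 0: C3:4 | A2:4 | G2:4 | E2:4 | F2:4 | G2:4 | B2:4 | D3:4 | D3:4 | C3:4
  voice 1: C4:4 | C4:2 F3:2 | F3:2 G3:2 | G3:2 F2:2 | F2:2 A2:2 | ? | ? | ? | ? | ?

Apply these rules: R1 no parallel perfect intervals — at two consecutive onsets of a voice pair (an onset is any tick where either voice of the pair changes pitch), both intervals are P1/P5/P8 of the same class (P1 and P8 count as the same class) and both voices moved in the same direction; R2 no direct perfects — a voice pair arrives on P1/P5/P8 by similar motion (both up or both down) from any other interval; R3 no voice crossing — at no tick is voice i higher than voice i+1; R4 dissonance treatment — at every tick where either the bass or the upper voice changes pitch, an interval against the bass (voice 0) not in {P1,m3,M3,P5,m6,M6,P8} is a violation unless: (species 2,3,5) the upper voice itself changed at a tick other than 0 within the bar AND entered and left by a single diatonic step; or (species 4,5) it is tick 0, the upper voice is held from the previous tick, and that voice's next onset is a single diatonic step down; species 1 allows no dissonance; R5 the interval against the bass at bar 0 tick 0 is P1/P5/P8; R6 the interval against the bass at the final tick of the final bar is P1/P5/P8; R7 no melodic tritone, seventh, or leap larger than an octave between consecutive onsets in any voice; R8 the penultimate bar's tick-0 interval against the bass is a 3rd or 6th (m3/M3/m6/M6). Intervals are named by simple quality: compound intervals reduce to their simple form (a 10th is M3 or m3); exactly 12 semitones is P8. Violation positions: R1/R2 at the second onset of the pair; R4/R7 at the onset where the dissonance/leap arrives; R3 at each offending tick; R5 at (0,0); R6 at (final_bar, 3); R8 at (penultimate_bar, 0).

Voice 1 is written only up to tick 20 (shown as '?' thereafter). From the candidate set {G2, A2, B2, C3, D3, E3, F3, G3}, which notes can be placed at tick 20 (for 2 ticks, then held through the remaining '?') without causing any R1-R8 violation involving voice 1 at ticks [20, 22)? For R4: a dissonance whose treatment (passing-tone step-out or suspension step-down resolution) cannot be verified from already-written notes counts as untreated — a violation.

G2: legal
A2: violates R4
B2: legal
C3: violates R4
D3: violates R2
E3: legal
F3: violates R4
G3: violates R2,R7

{B2, E3, G2}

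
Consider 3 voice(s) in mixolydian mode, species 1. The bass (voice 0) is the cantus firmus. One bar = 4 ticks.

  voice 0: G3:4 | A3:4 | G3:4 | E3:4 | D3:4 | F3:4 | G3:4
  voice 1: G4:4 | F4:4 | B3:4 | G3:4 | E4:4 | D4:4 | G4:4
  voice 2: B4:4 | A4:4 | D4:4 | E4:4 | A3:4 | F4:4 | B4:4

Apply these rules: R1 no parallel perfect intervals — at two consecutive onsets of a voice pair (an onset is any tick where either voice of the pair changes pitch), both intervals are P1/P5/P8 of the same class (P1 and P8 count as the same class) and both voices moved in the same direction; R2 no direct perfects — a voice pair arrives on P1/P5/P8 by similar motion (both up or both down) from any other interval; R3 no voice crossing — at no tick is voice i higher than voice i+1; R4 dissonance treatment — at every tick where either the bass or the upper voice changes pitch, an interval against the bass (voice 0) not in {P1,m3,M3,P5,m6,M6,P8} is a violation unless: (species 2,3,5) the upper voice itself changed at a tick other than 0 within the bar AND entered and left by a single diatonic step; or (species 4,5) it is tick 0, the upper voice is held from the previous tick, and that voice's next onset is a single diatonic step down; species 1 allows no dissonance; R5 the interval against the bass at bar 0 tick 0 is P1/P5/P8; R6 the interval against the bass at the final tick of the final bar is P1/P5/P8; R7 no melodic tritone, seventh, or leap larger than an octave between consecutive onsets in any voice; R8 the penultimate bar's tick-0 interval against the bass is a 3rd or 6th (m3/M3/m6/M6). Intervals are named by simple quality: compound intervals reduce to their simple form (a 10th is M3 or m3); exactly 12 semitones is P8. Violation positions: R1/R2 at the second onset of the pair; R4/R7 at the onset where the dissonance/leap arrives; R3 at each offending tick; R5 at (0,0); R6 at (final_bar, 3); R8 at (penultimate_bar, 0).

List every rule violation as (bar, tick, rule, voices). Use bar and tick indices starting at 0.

bar 0: v0=G3 v1=G4 v2=B4 downbeat M3
bar 1: v0=A3 v1=F4 v2=A4 downbeat P8
bar 2: v0=G3 v1=B3 v2=D4 downbeat P5
bar 3: v0=E3 v1=G3 v2=E4 downbeat P8
bar 4: v0=D3 v1=E4 v2=A3 downbeat P5
bar 5: v0=F3 v1=D4 v2=F4 downbeat P8
bar 6: v0=G3 v1=G4 v2=B4 downbeat M3
  -> R5 @ bar 0 tick 0 v(0, 2): opens on M3
  -> R2 @ bar 2 tick 0 v(0, 2): A3/A4 P8 -> G3/D4 P5 similar
  -> R7 @ bar 2 tick 0 v(1,): F4->B3 leap 6st
  -> R2 @ bar 4 tick 0 v(0, 2): E3/E4 P8 -> D3/A3 P5 similar
  -> R3 @ bar 4 tick 0 v(1, 2): E4 above A3
  -> R4 @ bar 4 tick 0 v(0, 1): D3/E4 M2 untreated
  -> R3 @ bar 4 tick 1 v(1, 2): E4 above A3
  -> R3 @ bar 4 tick 2 v(1, 2): E4 above A3
  -> R3 @ bar 4 tick 3 v(1, 2): E4 above A3
  -> R2 @ bar 5 tick 0 v(0, 2): D3/A3 P5 -> F3/F4 P8 similar
  -> R8 @ bar 5 tick 0 v(0, 2): penult P8 not 3rd/6th
  -> R2 @ bar 6 tick 0 v(0, 1): F3/D4 M6 -> G3/G4 P8 similar
  -> R7 @ bar 6 tick 0 v(2,): F4->B4 leap 6st
  -> R6 @ bar 6 tick 3 v(0, 2): closes on M3

(0, 0, R5, (0, 2))
(2, 0, R2, (0, 2))
(2, 0, R7, (1,))
(4, 0, R2, (0, 2))
(4, 0, R3, (1, 2))
(4, 0, R4, (0, 1))
(4, 1, R3, (1, 2))
(4, 2, R3, (1, 2))
(4, 3, R3, (1, 2))
(5, 0, R2, (0, 2))
(5, 0, R8, (0, 2))
(6, 0, R2, (0, 1))
(6, 0, R7, (2,))
(6, 3, R6, (0, 2))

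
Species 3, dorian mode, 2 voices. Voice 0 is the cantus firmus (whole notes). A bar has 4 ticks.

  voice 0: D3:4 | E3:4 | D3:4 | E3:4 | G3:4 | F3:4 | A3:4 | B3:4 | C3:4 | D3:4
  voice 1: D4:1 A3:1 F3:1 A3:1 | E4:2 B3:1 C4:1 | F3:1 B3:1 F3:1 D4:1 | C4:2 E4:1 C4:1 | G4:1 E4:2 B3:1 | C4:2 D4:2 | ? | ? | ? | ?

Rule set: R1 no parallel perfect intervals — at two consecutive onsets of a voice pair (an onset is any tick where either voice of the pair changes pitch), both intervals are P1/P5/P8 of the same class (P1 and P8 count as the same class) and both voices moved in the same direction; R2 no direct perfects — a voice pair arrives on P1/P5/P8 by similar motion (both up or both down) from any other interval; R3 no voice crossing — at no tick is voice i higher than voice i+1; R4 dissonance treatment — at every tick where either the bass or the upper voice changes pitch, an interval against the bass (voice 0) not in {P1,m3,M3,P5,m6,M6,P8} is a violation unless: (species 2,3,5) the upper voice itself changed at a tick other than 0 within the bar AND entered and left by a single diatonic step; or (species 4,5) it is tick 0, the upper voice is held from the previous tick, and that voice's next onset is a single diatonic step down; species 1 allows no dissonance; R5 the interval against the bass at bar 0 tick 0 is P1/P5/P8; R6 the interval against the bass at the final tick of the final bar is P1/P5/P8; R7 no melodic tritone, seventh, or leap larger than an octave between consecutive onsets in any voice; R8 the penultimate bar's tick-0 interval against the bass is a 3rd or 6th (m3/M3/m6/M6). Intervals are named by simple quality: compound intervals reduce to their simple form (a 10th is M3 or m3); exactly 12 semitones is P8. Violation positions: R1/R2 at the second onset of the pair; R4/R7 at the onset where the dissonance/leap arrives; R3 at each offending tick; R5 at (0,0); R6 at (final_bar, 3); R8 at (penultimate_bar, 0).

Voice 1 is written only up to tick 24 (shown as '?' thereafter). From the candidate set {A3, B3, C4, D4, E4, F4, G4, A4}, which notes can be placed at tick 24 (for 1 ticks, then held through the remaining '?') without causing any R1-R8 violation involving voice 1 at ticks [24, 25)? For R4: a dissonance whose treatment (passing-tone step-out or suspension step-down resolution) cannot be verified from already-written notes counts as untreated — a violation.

{A3, C4, F4}

A3: legal
B3: violates R4
C4: legal
D4: violates R4
E4: violates R2
F4: legal
G4: violates R4
A4: violates R2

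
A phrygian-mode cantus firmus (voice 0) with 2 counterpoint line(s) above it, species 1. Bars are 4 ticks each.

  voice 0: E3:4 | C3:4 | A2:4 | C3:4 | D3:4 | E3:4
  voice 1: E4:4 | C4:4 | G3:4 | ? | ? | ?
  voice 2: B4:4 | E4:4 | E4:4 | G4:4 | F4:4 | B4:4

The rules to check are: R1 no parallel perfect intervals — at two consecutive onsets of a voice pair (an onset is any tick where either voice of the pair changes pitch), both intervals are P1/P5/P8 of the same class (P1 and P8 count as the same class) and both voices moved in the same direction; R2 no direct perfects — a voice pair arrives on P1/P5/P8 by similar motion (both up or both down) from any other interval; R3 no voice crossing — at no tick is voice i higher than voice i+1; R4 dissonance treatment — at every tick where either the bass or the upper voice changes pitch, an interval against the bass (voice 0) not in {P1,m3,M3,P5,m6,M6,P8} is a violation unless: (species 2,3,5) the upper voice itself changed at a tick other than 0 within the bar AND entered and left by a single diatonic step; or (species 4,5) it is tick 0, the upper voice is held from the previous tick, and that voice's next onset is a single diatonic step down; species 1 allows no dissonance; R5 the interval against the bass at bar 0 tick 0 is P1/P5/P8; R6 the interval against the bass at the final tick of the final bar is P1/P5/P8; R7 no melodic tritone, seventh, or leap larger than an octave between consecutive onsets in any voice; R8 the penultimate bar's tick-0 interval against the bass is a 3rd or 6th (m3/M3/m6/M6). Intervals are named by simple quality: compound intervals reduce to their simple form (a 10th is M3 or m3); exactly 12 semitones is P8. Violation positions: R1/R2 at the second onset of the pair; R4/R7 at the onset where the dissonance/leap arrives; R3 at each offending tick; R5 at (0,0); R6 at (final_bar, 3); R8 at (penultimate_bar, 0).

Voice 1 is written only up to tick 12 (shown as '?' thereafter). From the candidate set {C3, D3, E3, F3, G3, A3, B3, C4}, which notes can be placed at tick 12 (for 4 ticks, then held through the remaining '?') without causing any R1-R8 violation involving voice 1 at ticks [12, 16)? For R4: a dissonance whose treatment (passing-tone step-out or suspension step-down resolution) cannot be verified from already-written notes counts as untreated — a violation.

{A3, C3, E3, G3}

C3: legal
D3: violates R4
E3: legal
F3: violates R4
G3: legal
A3: legal
B3: violates R4
C4: violates R2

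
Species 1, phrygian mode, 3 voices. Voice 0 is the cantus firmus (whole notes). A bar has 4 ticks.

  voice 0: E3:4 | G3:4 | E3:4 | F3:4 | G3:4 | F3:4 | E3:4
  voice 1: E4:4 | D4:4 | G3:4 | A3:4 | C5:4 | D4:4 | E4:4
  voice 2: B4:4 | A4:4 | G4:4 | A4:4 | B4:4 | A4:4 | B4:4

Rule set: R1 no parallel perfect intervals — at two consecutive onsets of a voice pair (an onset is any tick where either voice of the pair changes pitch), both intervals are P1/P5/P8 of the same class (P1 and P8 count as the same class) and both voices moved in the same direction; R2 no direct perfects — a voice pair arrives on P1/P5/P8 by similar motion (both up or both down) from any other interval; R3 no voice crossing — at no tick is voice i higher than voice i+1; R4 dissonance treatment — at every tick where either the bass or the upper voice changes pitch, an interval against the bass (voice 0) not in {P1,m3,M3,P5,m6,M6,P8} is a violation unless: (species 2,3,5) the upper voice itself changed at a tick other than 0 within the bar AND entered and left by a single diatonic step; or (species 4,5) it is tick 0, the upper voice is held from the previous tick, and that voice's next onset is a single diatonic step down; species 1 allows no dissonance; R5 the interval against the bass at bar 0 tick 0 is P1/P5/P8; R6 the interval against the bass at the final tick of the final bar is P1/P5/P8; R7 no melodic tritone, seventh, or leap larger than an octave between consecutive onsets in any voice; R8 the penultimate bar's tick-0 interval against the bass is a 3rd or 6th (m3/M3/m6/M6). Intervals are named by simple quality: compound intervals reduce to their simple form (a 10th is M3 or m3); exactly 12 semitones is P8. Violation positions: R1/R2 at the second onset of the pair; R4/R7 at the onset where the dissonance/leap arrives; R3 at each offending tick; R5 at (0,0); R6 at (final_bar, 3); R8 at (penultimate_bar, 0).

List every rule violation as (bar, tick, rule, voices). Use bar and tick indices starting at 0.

bar 0: v0=E3 v1=E4 v2=B4 downbeat P5
bar 1: v0=G3 v1=D4 v2=A4 downbeat M2
bar 2: v0=E3 v1=G3 v2=G4 downbeat m3
bar 3: v0=F3 v1=A3 v2=A4 downbeat M3
bar 4: v0=G3 v1=C5 v2=B4 downbeat M3
bar 5: v0=F3 v1=D4 v2=A4 downbeat M3
bar 6: v0=E3 v1=E4 v2=B4 downbeat P5
  -> R1 @ bar 1 tick 0 v(1, 2): E4/B4 P5 -> D4/A4 P5 similar
  -> R4 @ bar 1 tick 0 v(0, 2): G3/A4 M2 untreated
  -> R2 @ bar 2 tick 0 v(1, 2): D4/A4 P5 -> G3/G4 P8 similar
  -> R1 @ bar 3 tick 0 v(1, 2): G3/G4 P8 -> A3/A4 P8 similar
  -> R3 @ bar 4 tick 0 v(1, 2): C5 above B4
  -> R4 @ bar 4 tick 0 v(0, 1): G3/C5 P4 untreated
  -> R7 @ bar 4 tick 0 v(1,): A3->C5 leap 15st
  -> R3 @ bar 4 tick 1 v(1, 2): C5 above B4
  -> R3 @ bar 4 tick 2 v(1, 2): C5 above B4
  -> R3 @ bar 4 tick 3 v(1, 2): C5 above B4
  -> R2 @ bar 5 tick 0 v(1, 2): C5/B4 m2 -> D4/A4 P5 similar
  -> R7 @ bar 5 tick 0 v(1,): C5->D4 leap 10st
  -> R1 @ bar 6 tick 0 v(1, 2): D4/A4 P5 -> E4/B4 P5 similar

(1, 0, R1, (1, 2))
(1, 0, R4, (0, 2))
(2, 0, R2, (1, 2))
(3, 0, R1, (1, 2))
(4, 0, R3, (1, 2))
(4, 0, R4, (0, 1))
(4, 0, R7, (1,))
(4, 1, R3, (1, 2))
(4, 2, R3, (1, 2))
(4, 3, R3, (1, 2))
(5, 0, R2, (1, 2))
(5, 0, R7, (1,))
(6, 0, R1, (1, 2))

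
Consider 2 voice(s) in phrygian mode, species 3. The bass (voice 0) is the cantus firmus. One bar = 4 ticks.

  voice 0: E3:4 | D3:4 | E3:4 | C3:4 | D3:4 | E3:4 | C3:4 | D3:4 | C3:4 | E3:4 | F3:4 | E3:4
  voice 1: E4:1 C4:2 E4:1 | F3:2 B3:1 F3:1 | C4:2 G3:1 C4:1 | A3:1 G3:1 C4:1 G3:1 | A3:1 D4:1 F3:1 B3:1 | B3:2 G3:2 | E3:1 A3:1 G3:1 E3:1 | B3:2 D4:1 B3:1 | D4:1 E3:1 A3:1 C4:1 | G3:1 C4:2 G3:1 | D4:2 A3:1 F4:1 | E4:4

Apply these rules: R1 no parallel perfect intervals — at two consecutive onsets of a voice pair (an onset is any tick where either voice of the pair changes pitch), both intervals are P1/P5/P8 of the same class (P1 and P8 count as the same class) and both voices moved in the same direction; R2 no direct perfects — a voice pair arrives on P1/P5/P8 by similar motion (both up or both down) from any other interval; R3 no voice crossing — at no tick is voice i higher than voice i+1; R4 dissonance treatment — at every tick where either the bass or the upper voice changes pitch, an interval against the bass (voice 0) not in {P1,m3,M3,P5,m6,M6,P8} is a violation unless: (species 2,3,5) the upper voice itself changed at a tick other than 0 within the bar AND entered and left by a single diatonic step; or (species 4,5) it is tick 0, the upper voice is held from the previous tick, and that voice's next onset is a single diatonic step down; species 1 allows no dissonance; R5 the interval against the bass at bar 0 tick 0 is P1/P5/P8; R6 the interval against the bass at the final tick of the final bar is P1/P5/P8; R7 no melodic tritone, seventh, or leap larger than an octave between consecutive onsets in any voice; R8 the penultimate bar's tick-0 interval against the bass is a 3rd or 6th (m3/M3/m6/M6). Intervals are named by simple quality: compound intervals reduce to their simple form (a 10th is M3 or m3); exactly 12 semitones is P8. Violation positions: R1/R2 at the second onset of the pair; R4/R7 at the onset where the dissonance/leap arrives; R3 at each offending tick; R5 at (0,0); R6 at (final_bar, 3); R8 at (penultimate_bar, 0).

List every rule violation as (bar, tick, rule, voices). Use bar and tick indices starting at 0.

bar 0: v0=E3 v1=E4 downbeat P8
bar 1: v0=D3 v1=F3 downbeat m3
bar 2: v0=E3 v1=C4 downbeat m6
bar 3: v0=C3 v1=A3 downbeat M6
bar 4: v0=D3 v1=A3 downbeat P5
bar 5: v0=E3 v1=B3 downbeat P5
bar 6: v0=C3 v1=E3 downbeat M3
bar 7: v0=D3 v1=B3 downbeat M6
bar 8: v0=C3 v1=D4 downbeat M2
bar 9: v0=E3 v1=G3 downbeat m3
bar 10: v0=F3 v1=D4 downbeat M6
bar 11: v0=E3 v1=E4 downbeat P8
  -> R7 @ bar 1 tick 0 v(1,): E4->F3 leap 11st
  -> R7 @ bar 1 tick 2 v(1,): F3->B3 leap 6st
  -> R7 @ bar 1 tick 3 v(1,): B3->F3 leap 6st
  -> R1 @ bar 4 tick 0 v(0, 1): C3/G3 P5 -> D3/A3 P5 similar
  -> R7 @ bar 4 tick 3 v(1,): F3->B3 leap 6st
  -> R4 @ bar 8 tick 0 v(0, 1): C3/D4 M2 untreated
  -> R7 @ bar 8 tick 1 v(1,): D4->E3 leap 10st
  -> R1 @ bar 11 tick 0 v(0, 1): F3/F4 P8 -> E3/E4 P8 similar

(1, 0, R7, (1,))
(1, 2, R7, (1,))
(1, 3, R7, (1,))
(4, 0, R1, (0, 1))
(4, 3, R7, (1,))
(8, 0, R4, (0, 1))
(8, 1, R7, (1,))
(11, 0, R1, (0, 1))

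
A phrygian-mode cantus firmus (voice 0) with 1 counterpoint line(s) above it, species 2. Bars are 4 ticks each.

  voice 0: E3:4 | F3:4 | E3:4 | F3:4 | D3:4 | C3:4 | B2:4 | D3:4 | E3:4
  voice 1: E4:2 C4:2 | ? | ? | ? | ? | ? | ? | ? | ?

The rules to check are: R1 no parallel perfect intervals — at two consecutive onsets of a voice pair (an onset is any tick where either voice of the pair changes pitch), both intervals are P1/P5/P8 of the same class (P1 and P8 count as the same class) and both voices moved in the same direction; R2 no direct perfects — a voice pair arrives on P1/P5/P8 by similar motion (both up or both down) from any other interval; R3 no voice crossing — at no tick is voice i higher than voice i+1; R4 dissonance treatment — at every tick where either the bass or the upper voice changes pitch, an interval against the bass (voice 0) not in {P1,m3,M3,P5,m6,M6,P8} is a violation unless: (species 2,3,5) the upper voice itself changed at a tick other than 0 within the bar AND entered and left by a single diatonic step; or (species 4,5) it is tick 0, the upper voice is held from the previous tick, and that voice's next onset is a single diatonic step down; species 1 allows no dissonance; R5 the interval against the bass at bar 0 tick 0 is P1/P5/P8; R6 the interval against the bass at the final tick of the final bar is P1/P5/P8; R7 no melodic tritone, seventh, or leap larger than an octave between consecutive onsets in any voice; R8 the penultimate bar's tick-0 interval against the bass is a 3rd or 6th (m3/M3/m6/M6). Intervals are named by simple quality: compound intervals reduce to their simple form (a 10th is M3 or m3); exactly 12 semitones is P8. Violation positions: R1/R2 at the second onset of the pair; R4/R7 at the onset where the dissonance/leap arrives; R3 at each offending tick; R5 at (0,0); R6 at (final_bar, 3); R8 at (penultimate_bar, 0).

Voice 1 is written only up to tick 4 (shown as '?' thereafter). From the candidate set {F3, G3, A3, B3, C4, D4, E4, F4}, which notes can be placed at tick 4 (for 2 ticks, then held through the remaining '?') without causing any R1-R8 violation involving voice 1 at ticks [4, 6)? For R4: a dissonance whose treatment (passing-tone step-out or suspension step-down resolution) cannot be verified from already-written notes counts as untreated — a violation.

{A3, C4, D4, F3}

F3: legal
G3: violates R4
A3: legal
B3: violates R4
C4: legal
D4: legal
E4: violates R4
F4: violates R2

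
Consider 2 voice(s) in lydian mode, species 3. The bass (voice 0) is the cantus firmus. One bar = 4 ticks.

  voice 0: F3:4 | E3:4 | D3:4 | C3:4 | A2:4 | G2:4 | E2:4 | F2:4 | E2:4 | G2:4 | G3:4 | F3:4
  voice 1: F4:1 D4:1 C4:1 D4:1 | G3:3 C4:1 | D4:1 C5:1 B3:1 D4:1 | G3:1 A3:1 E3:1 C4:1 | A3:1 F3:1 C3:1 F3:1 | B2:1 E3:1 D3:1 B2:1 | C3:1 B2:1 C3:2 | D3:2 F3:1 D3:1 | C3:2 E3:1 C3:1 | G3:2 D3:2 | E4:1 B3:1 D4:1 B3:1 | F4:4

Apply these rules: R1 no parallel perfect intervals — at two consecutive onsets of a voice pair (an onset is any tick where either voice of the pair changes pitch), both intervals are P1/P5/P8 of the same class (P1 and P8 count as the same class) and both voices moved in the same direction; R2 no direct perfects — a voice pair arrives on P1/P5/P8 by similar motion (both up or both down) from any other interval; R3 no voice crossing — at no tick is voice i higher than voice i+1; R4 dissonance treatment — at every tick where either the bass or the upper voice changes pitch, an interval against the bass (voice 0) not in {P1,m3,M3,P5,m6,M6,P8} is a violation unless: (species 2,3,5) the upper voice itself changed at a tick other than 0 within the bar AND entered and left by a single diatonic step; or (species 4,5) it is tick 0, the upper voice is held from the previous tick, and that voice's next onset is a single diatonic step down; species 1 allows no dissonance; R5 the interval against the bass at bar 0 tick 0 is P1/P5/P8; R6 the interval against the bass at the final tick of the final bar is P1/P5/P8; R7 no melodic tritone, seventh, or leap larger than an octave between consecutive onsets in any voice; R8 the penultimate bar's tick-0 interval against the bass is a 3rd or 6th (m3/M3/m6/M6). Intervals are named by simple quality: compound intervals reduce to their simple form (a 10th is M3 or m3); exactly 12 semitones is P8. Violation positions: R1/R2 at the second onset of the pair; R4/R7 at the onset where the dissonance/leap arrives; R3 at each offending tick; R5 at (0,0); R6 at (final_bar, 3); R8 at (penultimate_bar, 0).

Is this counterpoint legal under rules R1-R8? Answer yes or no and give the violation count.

No (9 violations)

bar 0: v0=F3 v1=F4 (P8)
bar 1: v0=E3 v1=G3 (m3)
bar 2: v0=D3 v1=D4 (P8)
bar 3: v0=C3 v1=G3 (P5)
bar 4: v0=A2 v1=A3 (P8)
bar 5: v0=G2 v1=B2 (M3)
bar 6: v0=E2 v1=C3 (m6)
bar 7: v0=F2 v1=D3 (M6)
bar 8: v0=E2 v1=C3 (m6)
bar 9: v0=G2 v1=G3 (P8)
bar 10: v0=G3 v1=E4 (M6)
bar 11: v0=F3 v1=F4 (P8)
  R4 @ bar2.1: D3/C5 m7 untreated
  R7 @ bar2.1: D4->C5 leap 10st
  R7 @ bar2.2: C5->B3 leap 13st
  R2 @ bar3.0: D3/D4 P8 -> C3/G3 P5 similar
  R1 @ bar4.0: C3/C4 P8 -> A2/A3 P8 similar
  R7 @ bar5.0: F3->B2 leap 6st
  R2 @ bar9.0: E2/C3 m6 -> G2/G3 P8 similar
  R7 @ bar10.0: D3->E4 leap 14st
  R7 @ bar11.0: B3->F4 leap 6st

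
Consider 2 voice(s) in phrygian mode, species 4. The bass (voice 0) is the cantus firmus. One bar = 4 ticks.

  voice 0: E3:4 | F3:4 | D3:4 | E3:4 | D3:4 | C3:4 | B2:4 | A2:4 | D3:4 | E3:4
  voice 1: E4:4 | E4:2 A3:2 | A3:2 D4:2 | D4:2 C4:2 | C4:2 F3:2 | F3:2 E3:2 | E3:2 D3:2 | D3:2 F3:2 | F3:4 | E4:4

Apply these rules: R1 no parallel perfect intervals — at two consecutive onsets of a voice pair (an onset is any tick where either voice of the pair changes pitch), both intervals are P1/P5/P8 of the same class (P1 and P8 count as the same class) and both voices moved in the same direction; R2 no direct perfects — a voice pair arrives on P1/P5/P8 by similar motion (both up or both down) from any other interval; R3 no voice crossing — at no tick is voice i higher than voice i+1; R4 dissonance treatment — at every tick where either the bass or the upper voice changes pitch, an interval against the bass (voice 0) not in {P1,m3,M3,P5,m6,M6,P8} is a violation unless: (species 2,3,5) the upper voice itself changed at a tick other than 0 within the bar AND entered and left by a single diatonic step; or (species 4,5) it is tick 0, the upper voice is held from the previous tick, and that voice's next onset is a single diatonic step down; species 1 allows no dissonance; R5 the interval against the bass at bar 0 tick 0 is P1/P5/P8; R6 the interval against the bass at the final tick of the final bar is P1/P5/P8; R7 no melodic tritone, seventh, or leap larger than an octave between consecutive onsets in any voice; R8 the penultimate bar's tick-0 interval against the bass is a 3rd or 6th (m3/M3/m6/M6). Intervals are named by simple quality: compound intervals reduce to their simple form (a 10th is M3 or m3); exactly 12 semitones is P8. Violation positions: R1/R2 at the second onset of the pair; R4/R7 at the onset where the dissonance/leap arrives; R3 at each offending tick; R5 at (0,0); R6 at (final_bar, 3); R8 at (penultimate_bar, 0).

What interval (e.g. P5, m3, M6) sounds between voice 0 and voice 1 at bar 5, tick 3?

voice 0=C3 voice 1=E3 -> M3

M3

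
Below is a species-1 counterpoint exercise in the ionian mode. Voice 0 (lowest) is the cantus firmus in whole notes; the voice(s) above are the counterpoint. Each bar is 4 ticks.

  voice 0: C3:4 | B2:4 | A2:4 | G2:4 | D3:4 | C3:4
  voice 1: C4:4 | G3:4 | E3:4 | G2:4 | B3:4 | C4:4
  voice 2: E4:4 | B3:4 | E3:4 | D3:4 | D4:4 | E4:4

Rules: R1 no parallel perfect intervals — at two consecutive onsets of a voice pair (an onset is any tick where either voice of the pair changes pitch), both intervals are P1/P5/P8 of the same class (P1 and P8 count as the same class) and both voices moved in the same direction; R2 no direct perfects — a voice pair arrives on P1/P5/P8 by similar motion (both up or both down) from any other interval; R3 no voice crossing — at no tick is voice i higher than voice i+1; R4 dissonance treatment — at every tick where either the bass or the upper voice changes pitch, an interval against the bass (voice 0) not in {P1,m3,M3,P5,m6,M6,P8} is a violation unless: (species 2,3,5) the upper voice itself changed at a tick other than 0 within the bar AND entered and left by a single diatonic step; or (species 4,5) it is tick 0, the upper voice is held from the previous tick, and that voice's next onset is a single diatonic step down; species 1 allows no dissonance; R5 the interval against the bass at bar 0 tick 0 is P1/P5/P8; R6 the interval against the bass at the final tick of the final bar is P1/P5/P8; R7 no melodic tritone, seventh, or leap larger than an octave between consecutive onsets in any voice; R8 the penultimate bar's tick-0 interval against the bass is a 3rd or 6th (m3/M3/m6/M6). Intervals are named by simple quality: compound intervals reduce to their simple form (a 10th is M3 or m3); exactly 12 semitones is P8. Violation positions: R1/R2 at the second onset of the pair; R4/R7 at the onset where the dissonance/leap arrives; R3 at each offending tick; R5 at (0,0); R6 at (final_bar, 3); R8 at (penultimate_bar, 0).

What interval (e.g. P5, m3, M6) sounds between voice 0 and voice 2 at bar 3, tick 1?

voice 0=G2 voice 2=D3 -> P5

P5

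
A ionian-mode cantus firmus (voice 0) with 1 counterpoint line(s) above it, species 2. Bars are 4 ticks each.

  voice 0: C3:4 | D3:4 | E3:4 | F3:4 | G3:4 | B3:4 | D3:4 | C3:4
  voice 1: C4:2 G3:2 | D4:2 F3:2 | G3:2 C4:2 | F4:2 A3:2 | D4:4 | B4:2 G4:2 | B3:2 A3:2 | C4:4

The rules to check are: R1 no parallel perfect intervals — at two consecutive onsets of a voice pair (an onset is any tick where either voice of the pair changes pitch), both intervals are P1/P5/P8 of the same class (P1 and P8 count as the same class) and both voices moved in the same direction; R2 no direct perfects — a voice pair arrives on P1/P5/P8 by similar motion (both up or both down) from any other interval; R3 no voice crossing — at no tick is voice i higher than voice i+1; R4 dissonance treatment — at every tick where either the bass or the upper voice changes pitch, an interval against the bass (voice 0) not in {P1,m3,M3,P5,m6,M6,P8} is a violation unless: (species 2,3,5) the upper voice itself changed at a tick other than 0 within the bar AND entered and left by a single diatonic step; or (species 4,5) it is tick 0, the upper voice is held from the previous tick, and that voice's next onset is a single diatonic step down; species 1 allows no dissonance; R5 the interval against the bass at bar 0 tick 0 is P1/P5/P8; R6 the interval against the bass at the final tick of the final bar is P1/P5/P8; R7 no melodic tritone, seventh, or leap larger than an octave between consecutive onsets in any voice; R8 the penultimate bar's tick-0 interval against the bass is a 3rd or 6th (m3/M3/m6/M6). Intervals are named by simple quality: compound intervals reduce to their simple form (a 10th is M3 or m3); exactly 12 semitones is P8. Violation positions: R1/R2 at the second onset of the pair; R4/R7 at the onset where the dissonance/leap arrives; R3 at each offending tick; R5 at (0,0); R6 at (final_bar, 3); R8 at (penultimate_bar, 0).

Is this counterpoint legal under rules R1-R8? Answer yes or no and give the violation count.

No (4 violations)

bar 0: v0=C3 v1=C4 (P8)
bar 1: v0=D3 v1=D4 (P8)
bar 2: v0=E3 v1=G3 (m3)
bar 3: v0=F3 v1=F4 (P8)
bar 4: v0=G3 v1=D4 (P5)
bar 5: v0=B3 v1=B4 (P8)
bar 6: v0=D3 v1=B3 (M6)
bar 7: v0=C3 v1=C4 (P8)
  R2 @ bar1.0: C3/G3 P5 -> D3/D4 P8 similar
  R2 @ bar3.0: E3/C4 m6 -> F3/F4 P8 similar
  R2 @ bar4.0: F3/A3 M3 -> G3/D4 P5 similar
  R2 @ bar5.0: G3/D4 P5 -> B3/B4 P8 similar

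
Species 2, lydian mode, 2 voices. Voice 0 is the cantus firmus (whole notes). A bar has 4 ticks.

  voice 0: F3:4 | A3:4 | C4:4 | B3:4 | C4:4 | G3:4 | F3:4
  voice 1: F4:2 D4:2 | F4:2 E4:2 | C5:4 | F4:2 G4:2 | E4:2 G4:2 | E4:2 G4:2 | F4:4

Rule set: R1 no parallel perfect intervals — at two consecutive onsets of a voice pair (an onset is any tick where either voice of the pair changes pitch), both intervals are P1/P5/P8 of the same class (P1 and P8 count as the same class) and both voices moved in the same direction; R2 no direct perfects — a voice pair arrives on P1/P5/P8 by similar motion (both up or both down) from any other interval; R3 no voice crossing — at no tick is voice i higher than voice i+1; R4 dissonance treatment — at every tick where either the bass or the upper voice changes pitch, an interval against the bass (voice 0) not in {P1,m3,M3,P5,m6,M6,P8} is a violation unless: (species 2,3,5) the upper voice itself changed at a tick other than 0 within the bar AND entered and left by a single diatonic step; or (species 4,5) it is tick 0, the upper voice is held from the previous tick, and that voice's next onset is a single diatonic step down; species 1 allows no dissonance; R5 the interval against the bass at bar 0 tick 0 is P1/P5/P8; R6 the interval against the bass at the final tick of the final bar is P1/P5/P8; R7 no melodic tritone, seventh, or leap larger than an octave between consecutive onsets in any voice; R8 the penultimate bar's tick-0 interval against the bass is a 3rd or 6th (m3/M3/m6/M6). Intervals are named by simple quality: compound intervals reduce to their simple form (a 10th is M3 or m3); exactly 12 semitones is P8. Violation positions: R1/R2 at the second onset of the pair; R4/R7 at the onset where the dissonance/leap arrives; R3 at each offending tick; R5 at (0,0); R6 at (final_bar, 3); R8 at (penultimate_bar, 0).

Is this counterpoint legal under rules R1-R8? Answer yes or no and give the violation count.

No (3 violations)

bar 0: v0=F3 v1=F4 (P8)
bar 1: v0=A3 v1=F4 (m6)
bar 2: v0=C4 v1=C5 (P8)
bar 3: v0=B3 v1=F4 (TT)
bar 4: v0=C4 v1=E4 (M3)
bar 5: v0=G3 v1=E4 (M6)
bar 6: v0=F3 v1=F4 (P8)
  R2 @ bar2.0: A3/E4 P5 -> C4/C5 P8 similar
  R4 @ bar3.0: B3/F4 TT untreated
  R1 @ bar6.0: G3/G4 P8 -> F3/F4 P8 similar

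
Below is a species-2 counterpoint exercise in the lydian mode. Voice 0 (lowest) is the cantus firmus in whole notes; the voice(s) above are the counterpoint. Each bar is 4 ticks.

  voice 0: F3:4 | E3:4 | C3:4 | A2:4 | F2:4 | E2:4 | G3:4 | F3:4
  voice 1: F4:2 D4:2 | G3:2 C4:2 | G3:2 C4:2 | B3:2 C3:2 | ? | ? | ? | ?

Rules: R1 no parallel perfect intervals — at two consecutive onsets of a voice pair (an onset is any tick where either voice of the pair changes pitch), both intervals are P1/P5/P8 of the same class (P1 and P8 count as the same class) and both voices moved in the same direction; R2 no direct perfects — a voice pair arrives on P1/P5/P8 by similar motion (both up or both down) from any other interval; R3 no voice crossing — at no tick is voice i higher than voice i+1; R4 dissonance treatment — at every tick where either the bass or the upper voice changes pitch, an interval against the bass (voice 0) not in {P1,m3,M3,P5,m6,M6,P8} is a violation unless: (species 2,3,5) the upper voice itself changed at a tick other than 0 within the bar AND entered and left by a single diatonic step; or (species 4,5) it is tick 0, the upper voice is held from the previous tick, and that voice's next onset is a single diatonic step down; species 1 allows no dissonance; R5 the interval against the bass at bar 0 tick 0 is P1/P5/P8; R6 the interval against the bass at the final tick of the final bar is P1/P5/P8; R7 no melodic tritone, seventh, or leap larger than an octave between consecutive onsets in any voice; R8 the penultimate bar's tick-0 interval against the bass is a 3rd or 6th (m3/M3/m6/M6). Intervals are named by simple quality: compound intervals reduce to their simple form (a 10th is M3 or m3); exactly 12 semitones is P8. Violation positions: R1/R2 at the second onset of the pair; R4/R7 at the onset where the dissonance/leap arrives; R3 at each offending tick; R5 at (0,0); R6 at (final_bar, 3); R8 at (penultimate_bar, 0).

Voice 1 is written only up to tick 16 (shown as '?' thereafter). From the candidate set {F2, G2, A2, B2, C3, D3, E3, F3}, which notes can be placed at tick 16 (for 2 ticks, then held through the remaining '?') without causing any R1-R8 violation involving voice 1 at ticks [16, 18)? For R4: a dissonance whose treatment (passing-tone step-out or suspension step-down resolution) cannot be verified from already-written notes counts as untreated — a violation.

F2: violates R2
G2: violates R4
A2: legal
B2: violates R4
C3: legal
D3: legal
E3: violates R4
F3: legal

{A2, C3, D3, F3}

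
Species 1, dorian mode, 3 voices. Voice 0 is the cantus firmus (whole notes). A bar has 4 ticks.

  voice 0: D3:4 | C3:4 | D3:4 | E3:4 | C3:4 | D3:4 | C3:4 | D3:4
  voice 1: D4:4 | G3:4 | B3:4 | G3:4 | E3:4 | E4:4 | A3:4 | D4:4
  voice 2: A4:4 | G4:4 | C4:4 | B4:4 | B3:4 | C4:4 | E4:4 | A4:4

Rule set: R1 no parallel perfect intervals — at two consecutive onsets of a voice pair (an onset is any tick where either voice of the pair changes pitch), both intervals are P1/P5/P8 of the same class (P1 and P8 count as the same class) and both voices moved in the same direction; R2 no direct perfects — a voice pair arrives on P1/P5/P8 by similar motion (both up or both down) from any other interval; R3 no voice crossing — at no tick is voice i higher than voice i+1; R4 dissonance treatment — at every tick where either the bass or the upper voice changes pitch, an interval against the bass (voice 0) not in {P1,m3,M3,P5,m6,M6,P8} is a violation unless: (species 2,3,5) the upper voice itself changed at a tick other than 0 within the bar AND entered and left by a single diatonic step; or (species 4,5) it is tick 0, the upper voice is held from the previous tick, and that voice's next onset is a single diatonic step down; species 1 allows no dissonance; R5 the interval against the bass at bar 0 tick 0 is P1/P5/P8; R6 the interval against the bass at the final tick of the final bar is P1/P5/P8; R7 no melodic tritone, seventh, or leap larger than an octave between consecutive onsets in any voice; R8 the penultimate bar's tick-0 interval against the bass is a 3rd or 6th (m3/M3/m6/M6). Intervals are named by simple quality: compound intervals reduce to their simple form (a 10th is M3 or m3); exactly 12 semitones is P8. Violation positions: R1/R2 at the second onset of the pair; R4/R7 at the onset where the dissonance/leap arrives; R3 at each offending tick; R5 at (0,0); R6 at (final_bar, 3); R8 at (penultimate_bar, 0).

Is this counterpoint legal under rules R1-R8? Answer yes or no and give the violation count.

No (17 violations)

bar 0: v0=D3 v1=D4 v2=A4 (P5)
bar 1: v0=C3 v1=G3 v2=G4 (P5)
bar 2: v0=D3 v1=B3 v2=C4 (m7)
bar 3: v0=E3 v1=G3 v2=B4 (P5)
bar 4: v0=C3 v1=E3 v2=B3 (M7)
bar 5: v0=D3 v1=E4 v2=C4 (m7)
bar 6: v0=C3 v1=A3 v2=E4 (M3)
bar 7: v0=D3 v1=D4 v2=A4 (P5)
  R1 @ bar1.0: D3/A4 P5 -> C3/G4 P5 similar
  R2 @ bar1.0: D3/D4 P8 -> C3/G3 P5 similar
  R2 @ bar1.0: D4/A4 P5 -> G3/G4 P8 similar
  R4 @ bar2.0: D3/C4 m7 untreated
  R2 @ bar3.0: D3/C4 m7 -> E3/B4 P5 similar
  R7 @ bar3.0: C4->B4 leap 11st
  R2 @ bar4.0: G3/B4 M3 -> E3/B3 P5 similar
  R4 @ bar4.0: C3/B3 M7 untreated
  R3 @ bar5.0: E4 above C4
  R4 @ bar5.0: D3/E4 M2 untreated
  R4 @ bar5.0: D3/C4 m7 untreated
  R3 @ bar5.1: E4 above C4
  R3 @ bar5.2: E4 above C4
  R3 @ bar5.3: E4 above C4
  R1 @ bar7.0: A3/E4 P5 -> D4/A4 P5 similar
  R2 @ bar7.0: C3/A3 M6 -> D3/D4 P8 similar
  R2 @ bar7.0: C3/E4 M3 -> D3/A4 P5 similar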